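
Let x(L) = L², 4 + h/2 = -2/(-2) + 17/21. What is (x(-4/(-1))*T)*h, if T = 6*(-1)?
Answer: 2944/7 ≈ 420.57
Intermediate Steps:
T = -6
h = -92/21 (h = -8 + 2*(-2/(-2) + 17/21) = -8 + 2*(-2*(-½) + 17*(1/21)) = -8 + 2*(1 + 17/21) = -8 + 2*(38/21) = -8 + 76/21 = -92/21 ≈ -4.3810)
(x(-4/(-1))*T)*h = ((-4/(-1))²*(-6))*(-92/21) = ((-4*(-1))²*(-6))*(-92/21) = (4²*(-6))*(-92/21) = (16*(-6))*(-92/21) = -96*(-92/21) = 2944/7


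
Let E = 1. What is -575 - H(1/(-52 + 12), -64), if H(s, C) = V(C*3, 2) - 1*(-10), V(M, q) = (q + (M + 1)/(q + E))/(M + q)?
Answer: -66727/114 ≈ -585.32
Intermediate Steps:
V(M, q) = (q + (1 + M)/(1 + q))/(M + q) (V(M, q) = (q + (M + 1)/(q + 1))/(M + q) = (q + (1 + M)/(1 + q))/(M + q))
H(s, C) = 10 + (7 + 3*C)/(6 + 9*C) (H(s, C) = (1 + C*3 + 2 + 2²)/(C*3 + 2 + 2² + (C*3)*2) - 1*(-10) = (1 + 3*C + 2 + 4)/(3*C + 2 + 4 + (3*C)*2) + 10 = (7 + 3*C)/(3*C + 2 + 4 + 6*C) + 10 = (7 + 3*C)/(6 + 9*C) + 10 = 10 + (7 + 3*C)/(6 + 9*C))
-575 - H(1/(-52 + 12), -64) = -575 - (67 + 93*(-64))/(3*(2 + 3*(-64))) = -575 - (67 - 5952)/(3*(2 - 192)) = -575 - (-5885)/(3*(-190)) = -575 - (-1)*(-5885)/(3*190) = -575 - 1*1177/114 = -575 - 1177/114 = -66727/114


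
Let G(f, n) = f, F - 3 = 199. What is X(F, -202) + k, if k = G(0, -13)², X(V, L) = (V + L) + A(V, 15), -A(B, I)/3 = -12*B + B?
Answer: 6666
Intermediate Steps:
F = 202 (F = 3 + 199 = 202)
A(B, I) = 33*B (A(B, I) = -3*(-12*B + B) = -(-33)*B = 33*B)
X(V, L) = L + 34*V (X(V, L) = (V + L) + 33*V = (L + V) + 33*V = L + 34*V)
k = 0 (k = 0² = 0)
X(F, -202) + k = (-202 + 34*202) + 0 = (-202 + 6868) + 0 = 6666 + 0 = 6666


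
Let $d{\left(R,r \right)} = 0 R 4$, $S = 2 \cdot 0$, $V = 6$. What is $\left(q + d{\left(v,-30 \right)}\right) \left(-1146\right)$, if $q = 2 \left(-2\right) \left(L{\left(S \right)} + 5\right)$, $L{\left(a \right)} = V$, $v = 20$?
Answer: $50424$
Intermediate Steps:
$S = 0$
$L{\left(a \right)} = 6$
$d{\left(R,r \right)} = 0$ ($d{\left(R,r \right)} = 0 \cdot 4 = 0$)
$q = -44$ ($q = 2 \left(-2\right) \left(6 + 5\right) = \left(-4\right) 11 = -44$)
$\left(q + d{\left(v,-30 \right)}\right) \left(-1146\right) = \left(-44 + 0\right) \left(-1146\right) = \left(-44\right) \left(-1146\right) = 50424$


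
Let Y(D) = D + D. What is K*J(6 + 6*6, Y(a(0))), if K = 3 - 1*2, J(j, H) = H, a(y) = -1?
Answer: -2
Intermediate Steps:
Y(D) = 2*D
K = 1 (K = 3 - 2 = 1)
K*J(6 + 6*6, Y(a(0))) = 1*(2*(-1)) = 1*(-2) = -2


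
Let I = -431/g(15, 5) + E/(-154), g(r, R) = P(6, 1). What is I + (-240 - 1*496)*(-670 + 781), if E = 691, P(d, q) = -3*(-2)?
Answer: -18889406/231 ≈ -81772.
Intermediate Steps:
P(d, q) = 6
g(r, R) = 6
I = -17630/231 (I = -431/6 + 691/(-154) = -431*⅙ + 691*(-1/154) = -431/6 - 691/154 = -17630/231 ≈ -76.320)
I + (-240 - 1*496)*(-670 + 781) = -17630/231 + (-240 - 1*496)*(-670 + 781) = -17630/231 + (-240 - 496)*111 = -17630/231 - 736*111 = -17630/231 - 81696 = -18889406/231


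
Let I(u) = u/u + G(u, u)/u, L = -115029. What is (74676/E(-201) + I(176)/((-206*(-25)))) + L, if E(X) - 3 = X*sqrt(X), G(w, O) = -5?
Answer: -9407479495762361/81783565600 + 833882*I*sqrt(201)/451145 ≈ -1.1503e+5 + 26.205*I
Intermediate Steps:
I(u) = 1 - 5/u (I(u) = u/u - 5/u = 1 - 5/u)
E(X) = 3 + X**(3/2) (E(X) = 3 + X*sqrt(X) = 3 + X**(3/2))
(74676/E(-201) + I(176)/((-206*(-25)))) + L = (74676/(3 + (-201)**(3/2)) + ((-5 + 176)/176)/((-206*(-25)))) - 115029 = (74676/(3 - 201*I*sqrt(201)) + ((1/176)*171)/5150) - 115029 = (74676/(3 - 201*I*sqrt(201)) + (171/176)*(1/5150)) - 115029 = (74676/(3 - 201*I*sqrt(201)) + 171/906400) - 115029 = (171/906400 + 74676/(3 - 201*I*sqrt(201))) - 115029 = -104262285429/906400 + 74676/(3 - 201*I*sqrt(201))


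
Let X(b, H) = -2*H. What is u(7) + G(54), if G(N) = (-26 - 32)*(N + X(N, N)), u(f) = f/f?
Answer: 3133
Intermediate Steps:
u(f) = 1
G(N) = 58*N (G(N) = (-26 - 32)*(N - 2*N) = -(-58)*N = 58*N)
u(7) + G(54) = 1 + 58*54 = 1 + 3132 = 3133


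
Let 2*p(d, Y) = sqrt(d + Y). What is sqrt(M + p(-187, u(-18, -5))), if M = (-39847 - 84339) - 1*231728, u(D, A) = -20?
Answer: sqrt(-1423656 + 6*I*sqrt(23))/2 ≈ 0.0060291 + 596.58*I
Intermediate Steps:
p(d, Y) = sqrt(Y + d)/2 (p(d, Y) = sqrt(d + Y)/2 = sqrt(Y + d)/2)
M = -355914 (M = -124186 - 231728 = -355914)
sqrt(M + p(-187, u(-18, -5))) = sqrt(-355914 + sqrt(-20 - 187)/2) = sqrt(-355914 + sqrt(-207)/2) = sqrt(-355914 + (3*I*sqrt(23))/2) = sqrt(-355914 + 3*I*sqrt(23)/2)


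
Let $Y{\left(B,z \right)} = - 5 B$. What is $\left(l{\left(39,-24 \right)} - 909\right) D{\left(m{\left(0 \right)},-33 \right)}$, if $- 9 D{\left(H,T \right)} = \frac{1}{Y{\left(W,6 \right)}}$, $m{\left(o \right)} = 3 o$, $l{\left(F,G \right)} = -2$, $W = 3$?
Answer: $- \frac{911}{135} \approx -6.7481$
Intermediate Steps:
$D{\left(H,T \right)} = \frac{1}{135}$ ($D{\left(H,T \right)} = - \frac{1}{9 \left(\left(-5\right) 3\right)} = - \frac{1}{9 \left(-15\right)} = \left(- \frac{1}{9}\right) \left(- \frac{1}{15}\right) = \frac{1}{135}$)
$\left(l{\left(39,-24 \right)} - 909\right) D{\left(m{\left(0 \right)},-33 \right)} = \left(-2 - 909\right) \frac{1}{135} = \left(-911\right) \frac{1}{135} = - \frac{911}{135}$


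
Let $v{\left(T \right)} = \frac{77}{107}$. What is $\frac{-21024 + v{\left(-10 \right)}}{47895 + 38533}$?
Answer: $- \frac{132323}{543988} \approx -0.24325$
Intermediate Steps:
$v{\left(T \right)} = \frac{77}{107}$ ($v{\left(T \right)} = 77 \cdot \frac{1}{107} = \frac{77}{107}$)
$\frac{-21024 + v{\left(-10 \right)}}{47895 + 38533} = \frac{-21024 + \frac{77}{107}}{47895 + 38533} = - \frac{2249491}{107 \cdot 86428} = \left(- \frac{2249491}{107}\right) \frac{1}{86428} = - \frac{132323}{543988}$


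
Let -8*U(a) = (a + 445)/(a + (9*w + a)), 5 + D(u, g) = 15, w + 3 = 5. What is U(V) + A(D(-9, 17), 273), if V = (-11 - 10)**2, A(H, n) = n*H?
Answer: 9827557/3600 ≈ 2729.9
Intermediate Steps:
w = 2 (w = -3 + 5 = 2)
D(u, g) = 10 (D(u, g) = -5 + 15 = 10)
A(H, n) = H*n
V = 441 (V = (-21)**2 = 441)
U(a) = -(445 + a)/(8*(18 + 2*a)) (U(a) = -(a + 445)/(8*(a + (9*2 + a))) = -(445 + a)/(8*(a + (18 + a))) = -(445 + a)/(8*(18 + 2*a)))
U(V) + A(D(-9, 17), 273) = (-445 - 1*441)/(16*(9 + 441)) + 10*273 = (1/16)*(-445 - 441)/450 + 2730 = (1/16)*(1/450)*(-886) + 2730 = -443/3600 + 2730 = 9827557/3600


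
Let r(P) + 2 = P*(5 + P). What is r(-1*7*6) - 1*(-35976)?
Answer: 37528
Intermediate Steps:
r(P) = -2 + P*(5 + P)
r(-1*7*6) - 1*(-35976) = (-2 + (-1*7*6)**2 + 5*(-1*7*6)) - 1*(-35976) = (-2 + (-7*6)**2 + 5*(-7*6)) + 35976 = (-2 + (-42)**2 + 5*(-42)) + 35976 = (-2 + 1764 - 210) + 35976 = 1552 + 35976 = 37528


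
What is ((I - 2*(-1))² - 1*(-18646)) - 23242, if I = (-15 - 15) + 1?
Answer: -3867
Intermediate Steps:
I = -29 (I = -30 + 1 = -29)
((I - 2*(-1))² - 1*(-18646)) - 23242 = ((-29 - 2*(-1))² - 1*(-18646)) - 23242 = ((-29 + 2)² + 18646) - 23242 = ((-27)² + 18646) - 23242 = (729 + 18646) - 23242 = 19375 - 23242 = -3867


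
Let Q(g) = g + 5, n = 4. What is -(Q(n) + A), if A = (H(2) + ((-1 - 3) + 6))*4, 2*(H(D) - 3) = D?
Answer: -33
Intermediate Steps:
H(D) = 3 + D/2
Q(g) = 5 + g
A = 24 (A = ((3 + (½)*2) + ((-1 - 3) + 6))*4 = ((3 + 1) + (-4 + 6))*4 = (4 + 2)*4 = 6*4 = 24)
-(Q(n) + A) = -((5 + 4) + 24) = -(9 + 24) = -1*33 = -33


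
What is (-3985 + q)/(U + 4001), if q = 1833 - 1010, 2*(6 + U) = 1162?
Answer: -1581/2288 ≈ -0.69100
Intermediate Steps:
U = 575 (U = -6 + (½)*1162 = -6 + 581 = 575)
q = 823
(-3985 + q)/(U + 4001) = (-3985 + 823)/(575 + 4001) = -3162/4576 = -3162*1/4576 = -1581/2288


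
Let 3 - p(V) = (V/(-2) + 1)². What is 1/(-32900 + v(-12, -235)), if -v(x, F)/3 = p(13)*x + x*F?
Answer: -1/42341 ≈ -2.3618e-5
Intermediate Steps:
p(V) = 3 - (1 - V/2)² (p(V) = 3 - (V/(-2) + 1)² = 3 - (V*(-½) + 1)² = 3 - (-V/2 + 1)² = 3 - (1 - V/2)²)
v(x, F) = 327*x/4 - 3*F*x (v(x, F) = -3*((3 - (-2 + 13)²/4)*x + x*F) = -3*((3 - ¼*11²)*x + F*x) = -3*((3 - ¼*121)*x + F*x) = -3*((3 - 121/4)*x + F*x) = -3*(-109*x/4 + F*x) = 327*x/4 - 3*F*x)
1/(-32900 + v(-12, -235)) = 1/(-32900 + (¾)*(-12)*(109 - 4*(-235))) = 1/(-32900 + (¾)*(-12)*(109 + 940)) = 1/(-32900 + (¾)*(-12)*1049) = 1/(-32900 - 9441) = 1/(-42341) = -1/42341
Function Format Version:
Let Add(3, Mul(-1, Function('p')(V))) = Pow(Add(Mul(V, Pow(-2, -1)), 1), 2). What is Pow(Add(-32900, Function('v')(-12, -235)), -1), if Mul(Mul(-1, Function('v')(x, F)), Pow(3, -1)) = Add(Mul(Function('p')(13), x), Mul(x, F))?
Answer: Rational(-1, 42341) ≈ -2.3618e-5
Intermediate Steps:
Function('p')(V) = Add(3, Mul(-1, Pow(Add(1, Mul(Rational(-1, 2), V)), 2))) (Function('p')(V) = Add(3, Mul(-1, Pow(Add(Mul(V, Pow(-2, -1)), 1), 2))) = Add(3, Mul(-1, Pow(Add(Mul(V, Rational(-1, 2)), 1), 2))) = Add(3, Mul(-1, Pow(Add(Mul(Rational(-1, 2), V), 1), 2))) = Add(3, Mul(-1, Pow(Add(1, Mul(Rational(-1, 2), V)), 2))))
Function('v')(x, F) = Add(Mul(Rational(327, 4), x), Mul(-3, F, x)) (Function('v')(x, F) = Mul(-3, Add(Mul(Add(3, Mul(Rational(-1, 4), Pow(Add(-2, 13), 2))), x), Mul(x, F))) = Mul(-3, Add(Mul(Add(3, Mul(Rational(-1, 4), Pow(11, 2))), x), Mul(F, x))) = Mul(-3, Add(Mul(Add(3, Mul(Rational(-1, 4), 121)), x), Mul(F, x))) = Mul(-3, Add(Mul(Add(3, Rational(-121, 4)), x), Mul(F, x))) = Mul(-3, Add(Mul(Rational(-109, 4), x), Mul(F, x))) = Add(Mul(Rational(327, 4), x), Mul(-3, F, x)))
Pow(Add(-32900, Function('v')(-12, -235)), -1) = Pow(Add(-32900, Mul(Rational(3, 4), -12, Add(109, Mul(-4, -235)))), -1) = Pow(Add(-32900, Mul(Rational(3, 4), -12, Add(109, 940))), -1) = Pow(Add(-32900, Mul(Rational(3, 4), -12, 1049)), -1) = Pow(Add(-32900, -9441), -1) = Pow(-42341, -1) = Rational(-1, 42341)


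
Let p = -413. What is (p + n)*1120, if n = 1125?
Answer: 797440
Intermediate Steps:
(p + n)*1120 = (-413 + 1125)*1120 = 712*1120 = 797440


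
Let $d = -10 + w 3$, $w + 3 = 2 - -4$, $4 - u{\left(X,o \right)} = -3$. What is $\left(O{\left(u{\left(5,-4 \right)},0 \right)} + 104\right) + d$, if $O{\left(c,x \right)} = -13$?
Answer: $90$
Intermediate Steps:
$u{\left(X,o \right)} = 7$ ($u{\left(X,o \right)} = 4 - -3 = 4 + 3 = 7$)
$w = 3$ ($w = -3 + \left(2 - -4\right) = -3 + \left(2 + 4\right) = -3 + 6 = 3$)
$d = -1$ ($d = -10 + 3 \cdot 3 = -10 + 9 = -1$)
$\left(O{\left(u{\left(5,-4 \right)},0 \right)} + 104\right) + d = \left(-13 + 104\right) - 1 = 91 - 1 = 90$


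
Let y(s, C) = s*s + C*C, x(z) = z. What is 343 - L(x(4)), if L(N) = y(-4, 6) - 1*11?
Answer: 302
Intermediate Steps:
y(s, C) = C² + s² (y(s, C) = s² + C² = C² + s²)
L(N) = 41 (L(N) = (6² + (-4)²) - 1*11 = (36 + 16) - 11 = 52 - 11 = 41)
343 - L(x(4)) = 343 - 1*41 = 343 - 41 = 302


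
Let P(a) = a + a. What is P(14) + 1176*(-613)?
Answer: -720860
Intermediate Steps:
P(a) = 2*a
P(14) + 1176*(-613) = 2*14 + 1176*(-613) = 28 - 720888 = -720860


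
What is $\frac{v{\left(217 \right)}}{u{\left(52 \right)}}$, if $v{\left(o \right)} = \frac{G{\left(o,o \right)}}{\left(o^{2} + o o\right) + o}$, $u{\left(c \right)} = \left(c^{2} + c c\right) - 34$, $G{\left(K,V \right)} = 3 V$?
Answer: $\frac{1}{779230} \approx 1.2833 \cdot 10^{-6}$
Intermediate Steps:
$u{\left(c \right)} = -34 + 2 c^{2}$ ($u{\left(c \right)} = \left(c^{2} + c^{2}\right) - 34 = 2 c^{2} - 34 = -34 + 2 c^{2}$)
$v{\left(o \right)} = \frac{3 o}{o + 2 o^{2}}$ ($v{\left(o \right)} = \frac{3 o}{\left(o^{2} + o o\right) + o} = \frac{3 o}{\left(o^{2} + o^{2}\right) + o} = \frac{3 o}{2 o^{2} + o} = \frac{3 o}{o + 2 o^{2}}$)
$\frac{v{\left(217 \right)}}{u{\left(52 \right)}} = \frac{3 \frac{1}{1 + 2 \cdot 217}}{-34 + 2 \cdot 52^{2}} = \frac{3 \frac{1}{1 + 434}}{-34 + 2 \cdot 2704} = \frac{3 \cdot \frac{1}{435}}{-34 + 5408} = \frac{3 \cdot \frac{1}{435}}{5374} = \frac{1}{145} \cdot \frac{1}{5374} = \frac{1}{779230}$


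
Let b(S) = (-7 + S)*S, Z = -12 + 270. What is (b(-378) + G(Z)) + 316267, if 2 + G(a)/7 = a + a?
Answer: 465395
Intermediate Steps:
Z = 258
G(a) = -14 + 14*a (G(a) = -14 + 7*(a + a) = -14 + 7*(2*a) = -14 + 14*a)
b(S) = S*(-7 + S)
(b(-378) + G(Z)) + 316267 = (-378*(-7 - 378) + (-14 + 14*258)) + 316267 = (-378*(-385) + (-14 + 3612)) + 316267 = (145530 + 3598) + 316267 = 149128 + 316267 = 465395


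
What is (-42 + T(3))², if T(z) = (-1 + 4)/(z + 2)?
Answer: 42849/25 ≈ 1714.0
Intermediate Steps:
T(z) = 3/(2 + z)
(-42 + T(3))² = (-42 + 3/(2 + 3))² = (-42 + 3/5)² = (-42 + 3*(⅕))² = (-42 + ⅗)² = (-207/5)² = 42849/25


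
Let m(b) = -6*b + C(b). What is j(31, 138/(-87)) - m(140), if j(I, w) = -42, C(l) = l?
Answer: 658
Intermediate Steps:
m(b) = -5*b (m(b) = -6*b + b = -5*b)
j(31, 138/(-87)) - m(140) = -42 - (-5)*140 = -42 - 1*(-700) = -42 + 700 = 658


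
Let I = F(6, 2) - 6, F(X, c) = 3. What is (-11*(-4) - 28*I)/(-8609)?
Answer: -128/8609 ≈ -0.014868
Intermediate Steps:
I = -3 (I = 3 - 6 = -3)
(-11*(-4) - 28*I)/(-8609) = (-11*(-4) - 28*(-3))/(-8609) = (44 + 84)*(-1/8609) = 128*(-1/8609) = -128/8609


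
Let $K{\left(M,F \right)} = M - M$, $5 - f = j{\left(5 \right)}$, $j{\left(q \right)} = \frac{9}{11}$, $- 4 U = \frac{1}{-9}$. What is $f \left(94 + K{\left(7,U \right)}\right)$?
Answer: $\frac{4324}{11} \approx 393.09$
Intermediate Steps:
$U = \frac{1}{36}$ ($U = - \frac{1}{4 \left(-9\right)} = \left(- \frac{1}{4}\right) \left(- \frac{1}{9}\right) = \frac{1}{36} \approx 0.027778$)
$j{\left(q \right)} = \frac{9}{11}$ ($j{\left(q \right)} = 9 \cdot \frac{1}{11} = \frac{9}{11}$)
$f = \frac{46}{11}$ ($f = 5 - \frac{9}{11} = \frac{46}{11} \approx 4.1818$)
$K{\left(M,F \right)} = 0$
$f \left(94 + K{\left(7,U \right)}\right) = \frac{46 \left(94 + 0\right)}{11} = \frac{46}{11} \cdot 94 = \frac{4324}{11}$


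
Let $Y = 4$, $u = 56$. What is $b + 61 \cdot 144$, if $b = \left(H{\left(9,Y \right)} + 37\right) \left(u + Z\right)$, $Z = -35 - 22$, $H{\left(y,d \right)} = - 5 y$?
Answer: $8792$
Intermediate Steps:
$Z = -57$
$b = 8$ ($b = \left(\left(-5\right) 9 + 37\right) \left(56 - 57\right) = \left(-45 + 37\right) \left(-1\right) = \left(-8\right) \left(-1\right) = 8$)
$b + 61 \cdot 144 = 8 + 61 \cdot 144 = 8 + 8784 = 8792$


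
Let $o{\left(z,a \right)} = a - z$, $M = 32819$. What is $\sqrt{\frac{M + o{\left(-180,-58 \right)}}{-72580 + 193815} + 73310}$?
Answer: $\frac{23 \sqrt{2036878812565}}{121235} \approx 270.76$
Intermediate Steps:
$\sqrt{\frac{M + o{\left(-180,-58 \right)}}{-72580 + 193815} + 73310} = \sqrt{\frac{32819 - -122}{-72580 + 193815} + 73310} = \sqrt{\frac{32819 + \left(-58 + 180\right)}{121235} + 73310} = \sqrt{\left(32819 + 122\right) \frac{1}{121235} + 73310} = \sqrt{32941 \cdot \frac{1}{121235} + 73310} = \sqrt{\frac{32941}{121235} + 73310} = \sqrt{\frac{8887770791}{121235}} = \frac{23 \sqrt{2036878812565}}{121235}$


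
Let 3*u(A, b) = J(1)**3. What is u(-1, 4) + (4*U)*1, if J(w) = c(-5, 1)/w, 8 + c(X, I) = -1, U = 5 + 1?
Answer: -219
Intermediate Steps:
U = 6
c(X, I) = -9 (c(X, I) = -8 - 1 = -9)
J(w) = -9/w
u(A, b) = -243 (u(A, b) = (-9/1)**3/3 = (-9*1)**3/3 = (1/3)*(-9)**3 = (1/3)*(-729) = -243)
u(-1, 4) + (4*U)*1 = -243 + (4*6)*1 = -243 + 24*1 = -243 + 24 = -219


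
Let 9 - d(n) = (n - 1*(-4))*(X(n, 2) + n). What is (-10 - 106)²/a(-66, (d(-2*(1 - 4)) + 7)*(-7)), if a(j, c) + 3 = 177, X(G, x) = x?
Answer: 232/3 ≈ 77.333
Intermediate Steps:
d(n) = 9 - (2 + n)*(4 + n) (d(n) = 9 - (n - 1*(-4))*(2 + n) = 9 - (n + 4)*(2 + n) = 9 - (4 + n)*(2 + n) = 9 - (2 + n)*(4 + n))
a(j, c) = 174 (a(j, c) = -3 + 177 = 174)
(-10 - 106)²/a(-66, (d(-2*(1 - 4)) + 7)*(-7)) = (-10 - 106)²/174 = (-116)²*(1/174) = 13456*(1/174) = 232/3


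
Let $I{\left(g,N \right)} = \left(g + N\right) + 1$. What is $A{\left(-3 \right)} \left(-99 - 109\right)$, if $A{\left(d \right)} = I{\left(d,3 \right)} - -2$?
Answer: $-624$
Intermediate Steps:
$I{\left(g,N \right)} = 1 + N + g$ ($I{\left(g,N \right)} = \left(N + g\right) + 1 = 1 + N + g$)
$A{\left(d \right)} = 6 + d$ ($A{\left(d \right)} = \left(1 + 3 + d\right) - -2 = \left(4 + d\right) + 2 = 6 + d$)
$A{\left(-3 \right)} \left(-99 - 109\right) = \left(6 - 3\right) \left(-99 - 109\right) = 3 \left(-208\right) = -624$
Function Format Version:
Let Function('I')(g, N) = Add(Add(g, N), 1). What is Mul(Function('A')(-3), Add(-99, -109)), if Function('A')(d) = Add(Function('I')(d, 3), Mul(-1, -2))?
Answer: -624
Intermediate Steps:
Function('I')(g, N) = Add(1, N, g) (Function('I')(g, N) = Add(Add(N, g), 1) = Add(1, N, g))
Function('A')(d) = Add(6, d) (Function('A')(d) = Add(Add(1, 3, d), Mul(-1, -2)) = Add(Add(4, d), 2) = Add(6, d))
Mul(Function('A')(-3), Add(-99, -109)) = Mul(Add(6, -3), Add(-99, -109)) = Mul(3, -208) = -624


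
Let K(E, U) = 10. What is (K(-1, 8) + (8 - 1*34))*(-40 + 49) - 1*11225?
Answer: -11369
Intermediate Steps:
(K(-1, 8) + (8 - 1*34))*(-40 + 49) - 1*11225 = (10 + (8 - 1*34))*(-40 + 49) - 1*11225 = (10 + (8 - 34))*9 - 11225 = (10 - 26)*9 - 11225 = -16*9 - 11225 = -144 - 11225 = -11369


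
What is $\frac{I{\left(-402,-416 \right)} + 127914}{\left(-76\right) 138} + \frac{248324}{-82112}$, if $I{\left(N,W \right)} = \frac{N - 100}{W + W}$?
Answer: $- \frac{85200349153}{5597739264} \approx -15.22$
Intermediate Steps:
$I{\left(N,W \right)} = \frac{-100 + N}{2 W}$ ($I{\left(N,W \right)} = \frac{N - 100}{2 W} = \left(-100 + N\right) \frac{1}{2 W} = \frac{-100 + N}{2 W}$)
$\frac{I{\left(-402,-416 \right)} + 127914}{\left(-76\right) 138} + \frac{248324}{-82112} = \frac{\frac{-100 - 402}{2 \left(-416\right)} + 127914}{\left(-76\right) 138} + \frac{248324}{-82112} = \frac{\frac{1}{2} \left(- \frac{1}{416}\right) \left(-502\right) + 127914}{-10488} + 248324 \left(- \frac{1}{82112}\right) = \left(\frac{251}{416} + 127914\right) \left(- \frac{1}{10488}\right) - \frac{62081}{20528} = \frac{53212475}{416} \left(- \frac{1}{10488}\right) - \frac{62081}{20528} = - \frac{53212475}{4363008} - \frac{62081}{20528} = - \frac{85200349153}{5597739264}$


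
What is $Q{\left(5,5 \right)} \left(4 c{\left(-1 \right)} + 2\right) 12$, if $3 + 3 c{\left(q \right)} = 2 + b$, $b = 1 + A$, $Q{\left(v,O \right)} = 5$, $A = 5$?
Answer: $520$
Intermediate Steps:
$b = 6$ ($b = 1 + 5 = 6$)
$c{\left(q \right)} = \frac{5}{3}$ ($c{\left(q \right)} = -1 + \frac{2 + 6}{3} = -1 + \frac{1}{3} \cdot 8 = -1 + \frac{8}{3} = \frac{5}{3}$)
$Q{\left(5,5 \right)} \left(4 c{\left(-1 \right)} + 2\right) 12 = 5 \left(4 \cdot \frac{5}{3} + 2\right) 12 = 5 \left(\frac{20}{3} + 2\right) 12 = 5 \cdot \frac{26}{3} \cdot 12 = \frac{130}{3} \cdot 12 = 520$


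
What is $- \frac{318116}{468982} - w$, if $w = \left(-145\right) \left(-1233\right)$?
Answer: $- \frac{41923632493}{234491} \approx -1.7879 \cdot 10^{5}$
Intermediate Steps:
$w = 178785$
$- \frac{318116}{468982} - w = - \frac{318116}{468982} - 178785 = \left(-318116\right) \frac{1}{468982} - 178785 = - \frac{159058}{234491} - 178785 = - \frac{41923632493}{234491}$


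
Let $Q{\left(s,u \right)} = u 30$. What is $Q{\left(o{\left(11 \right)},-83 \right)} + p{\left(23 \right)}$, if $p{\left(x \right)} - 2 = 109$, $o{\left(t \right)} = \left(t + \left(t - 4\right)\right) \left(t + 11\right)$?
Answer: $-2379$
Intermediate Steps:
$o{\left(t \right)} = \left(-4 + 2 t\right) \left(11 + t\right)$ ($o{\left(t \right)} = \left(t + \left(t - 4\right)\right) \left(11 + t\right) = \left(t + \left(-4 + t\right)\right) \left(11 + t\right) = \left(-4 + 2 t\right) \left(11 + t\right)$)
$Q{\left(s,u \right)} = 30 u$
$p{\left(x \right)} = 111$ ($p{\left(x \right)} = 2 + 109 = 111$)
$Q{\left(o{\left(11 \right)},-83 \right)} + p{\left(23 \right)} = 30 \left(-83\right) + 111 = -2490 + 111 = -2379$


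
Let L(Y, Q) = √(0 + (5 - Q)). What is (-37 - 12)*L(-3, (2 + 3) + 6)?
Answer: -49*I*√6 ≈ -120.03*I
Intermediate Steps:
L(Y, Q) = √(5 - Q)
(-37 - 12)*L(-3, (2 + 3) + 6) = (-37 - 12)*√(5 - ((2 + 3) + 6)) = -49*√(5 - (5 + 6)) = -49*√(5 - 1*11) = -49*√(5 - 11) = -49*I*√6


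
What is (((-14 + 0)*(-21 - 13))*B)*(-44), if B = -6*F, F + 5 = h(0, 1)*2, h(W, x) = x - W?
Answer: -376992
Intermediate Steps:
F = -3 (F = -5 + (1 - 1*0)*2 = -5 + (1 + 0)*2 = -5 + 1*2 = -5 + 2 = -3)
B = 18 (B = -6*(-3) = 18)
(((-14 + 0)*(-21 - 13))*B)*(-44) = (((-14 + 0)*(-21 - 13))*18)*(-44) = (-14*(-34)*18)*(-44) = (476*18)*(-44) = 8568*(-44) = -376992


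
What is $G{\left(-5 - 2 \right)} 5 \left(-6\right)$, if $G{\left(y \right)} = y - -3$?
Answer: $120$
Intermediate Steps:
$G{\left(y \right)} = 3 + y$ ($G{\left(y \right)} = y + 3 = 3 + y$)
$G{\left(-5 - 2 \right)} 5 \left(-6\right) = \left(3 - 7\right) 5 \left(-6\right) = \left(-4\right) 5 \left(-6\right) = \left(-20\right) \left(-6\right) = 120$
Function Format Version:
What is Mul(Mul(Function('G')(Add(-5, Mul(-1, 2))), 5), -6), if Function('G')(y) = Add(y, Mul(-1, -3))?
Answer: 120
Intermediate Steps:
Function('G')(y) = Add(3, y) (Function('G')(y) = Add(y, 3) = Add(3, y))
Mul(Mul(Function('G')(Add(-5, Mul(-1, 2))), 5), -6) = Mul(Mul(Add(3, Add(-5, Mul(-1, 2))), 5), -6) = Mul(Mul(Add(3, Add(-5, -2)), 5), -6) = Mul(Mul(Add(3, -7), 5), -6) = Mul(Mul(-4, 5), -6) = Mul(-20, -6) = 120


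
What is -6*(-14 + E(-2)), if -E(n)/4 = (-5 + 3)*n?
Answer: 180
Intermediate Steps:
E(n) = 8*n (E(n) = -4*(-5 + 3)*n = -(-8)*n = 8*n)
-6*(-14 + E(-2)) = -6*(-14 + 8*(-2)) = -6*(-14 - 16) = -6*(-30) = 180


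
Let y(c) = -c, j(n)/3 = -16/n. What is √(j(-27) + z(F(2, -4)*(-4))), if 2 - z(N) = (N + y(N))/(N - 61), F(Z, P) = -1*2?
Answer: √34/3 ≈ 1.9437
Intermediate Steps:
j(n) = -48/n (j(n) = 3*(-16/n) = -48/n)
F(Z, P) = -2
z(N) = 2 (z(N) = 2 - (N - N)/(N - 61) = 2 - 0/(-61 + N) = 2 - 1*0 = 2 + 0 = 2)
√(j(-27) + z(F(2, -4)*(-4))) = √(-48/(-27) + 2) = √(-48*(-1/27) + 2) = √(16/9 + 2) = √(34/9) = √34/3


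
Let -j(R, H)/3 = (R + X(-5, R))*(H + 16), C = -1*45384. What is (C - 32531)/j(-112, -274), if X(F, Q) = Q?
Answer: 77915/173376 ≈ 0.44940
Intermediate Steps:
C = -45384
j(R, H) = -6*R*(16 + H) (j(R, H) = -3*(R + R)*(H + 16) = -3*2*R*(16 + H) = -6*R*(16 + H))
(C - 32531)/j(-112, -274) = (-45384 - 32531)/((6*(-112)*(-16 - 1*(-274)))) = -77915*(-1/(672*(-16 + 274))) = -77915/(6*(-112)*258) = -77915/(-173376) = -77915*(-1/173376) = 77915/173376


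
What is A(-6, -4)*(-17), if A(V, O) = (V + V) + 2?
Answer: 170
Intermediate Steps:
A(V, O) = 2 + 2*V (A(V, O) = 2*V + 2 = 2 + 2*V)
A(-6, -4)*(-17) = (2 + 2*(-6))*(-17) = (2 - 12)*(-17) = -10*(-17) = 170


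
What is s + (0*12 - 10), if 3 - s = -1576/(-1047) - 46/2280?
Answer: -1125291/132620 ≈ -8.4851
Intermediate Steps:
s = 200909/132620 (s = 3 - (-1576/(-1047) - 46/2280) = 3 - (-1576*(-1/1047) - 46*1/2280) = 3 - (1576/1047 - 23/1140) = 3 - 1*196951/132620 = 3 - 196951/132620 = 200909/132620 ≈ 1.5149)
s + (0*12 - 10) = 200909/132620 + (0*12 - 10) = 200909/132620 + (0 - 10) = 200909/132620 - 10 = -1125291/132620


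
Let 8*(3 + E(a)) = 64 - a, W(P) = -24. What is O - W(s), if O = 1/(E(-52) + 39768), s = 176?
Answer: 1909418/79559 ≈ 24.000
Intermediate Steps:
E(a) = 5 - a/8 (E(a) = -3 + (64 - a)/8 = -3 + (8 - a/8) = 5 - a/8)
O = 2/79559 (O = 1/((5 - ⅛*(-52)) + 39768) = 1/((5 + 13/2) + 39768) = 1/(23/2 + 39768) = 1/(79559/2) = 2/79559 ≈ 2.5139e-5)
O - W(s) = 2/79559 - 1*(-24) = 2/79559 + 24 = 1909418/79559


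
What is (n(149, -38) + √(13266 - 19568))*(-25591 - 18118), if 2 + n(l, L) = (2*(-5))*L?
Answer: -16522002 - 43709*I*√6302 ≈ -1.6522e+7 - 3.4698e+6*I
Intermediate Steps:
n(l, L) = -2 - 10*L (n(l, L) = -2 + (2*(-5))*L = -2 - 10*L)
(n(149, -38) + √(13266 - 19568))*(-25591 - 18118) = ((-2 - 10*(-38)) + √(13266 - 19568))*(-25591 - 18118) = ((-2 + 380) + √(-6302))*(-43709) = (378 + I*√6302)*(-43709) = -16522002 - 43709*I*√6302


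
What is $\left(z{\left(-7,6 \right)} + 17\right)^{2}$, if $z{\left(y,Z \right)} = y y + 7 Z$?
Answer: $11664$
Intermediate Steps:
$z{\left(y,Z \right)} = y^{2} + 7 Z$
$\left(z{\left(-7,6 \right)} + 17\right)^{2} = \left(\left(\left(-7\right)^{2} + 7 \cdot 6\right) + 17\right)^{2} = \left(\left(49 + 42\right) + 17\right)^{2} = \left(91 + 17\right)^{2} = 108^{2} = 11664$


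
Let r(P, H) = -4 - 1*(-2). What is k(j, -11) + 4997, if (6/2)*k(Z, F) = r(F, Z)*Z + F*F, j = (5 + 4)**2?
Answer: 14950/3 ≈ 4983.3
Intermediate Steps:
r(P, H) = -2 (r(P, H) = -4 + 2 = -2)
j = 81 (j = 9**2 = 81)
k(Z, F) = -2*Z/3 + F**2/3 (k(Z, F) = (-2*Z + F*F)/3 = (-2*Z + F**2)/3 = (F**2 - 2*Z)/3 = -2*Z/3 + F**2/3)
k(j, -11) + 4997 = (-2/3*81 + (1/3)*(-11)**2) + 4997 = (-54 + (1/3)*121) + 4997 = (-54 + 121/3) + 4997 = -41/3 + 4997 = 14950/3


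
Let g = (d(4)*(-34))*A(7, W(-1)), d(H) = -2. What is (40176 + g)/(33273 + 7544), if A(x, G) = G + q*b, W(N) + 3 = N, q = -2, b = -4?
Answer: 40448/40817 ≈ 0.99096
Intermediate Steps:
W(N) = -3 + N
A(x, G) = 8 + G (A(x, G) = G - 2*(-4) = G + 8 = 8 + G)
g = 272 (g = (-2*(-34))*(8 + (-3 - 1)) = 68*(8 - 4) = 68*4 = 272)
(40176 + g)/(33273 + 7544) = (40176 + 272)/(33273 + 7544) = 40448/40817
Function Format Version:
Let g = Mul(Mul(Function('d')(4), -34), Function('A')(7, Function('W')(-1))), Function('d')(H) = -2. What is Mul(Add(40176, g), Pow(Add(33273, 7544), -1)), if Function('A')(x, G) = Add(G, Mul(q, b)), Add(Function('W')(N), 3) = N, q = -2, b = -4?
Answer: Rational(40448, 40817) ≈ 0.99096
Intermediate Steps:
Function('W')(N) = Add(-3, N)
Function('A')(x, G) = Add(8, G) (Function('A')(x, G) = Add(G, Mul(-2, -4)) = Add(G, 8) = Add(8, G))
g = 272 (g = Mul(Mul(-2, -34), Add(8, Add(-3, -1))) = Mul(68, Add(8, -4)) = Mul(68, 4) = 272)
Mul(Add(40176, g), Pow(Add(33273, 7544), -1)) = Mul(Add(40176, 272), Pow(Add(33273, 7544), -1)) = Mul(40448, Pow(40817, -1)) = Mul(40448, Rational(1, 40817)) = Rational(40448, 40817)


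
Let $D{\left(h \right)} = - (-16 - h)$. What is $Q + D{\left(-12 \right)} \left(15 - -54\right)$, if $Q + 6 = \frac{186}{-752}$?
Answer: $\frac{101427}{376} \approx 269.75$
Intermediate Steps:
$D{\left(h \right)} = 16 + h$
$Q = - \frac{2349}{376}$ ($Q = -6 + \frac{186}{-752} = -6 + 186 \left(- \frac{1}{752}\right) = -6 - \frac{93}{376} = - \frac{2349}{376} \approx -6.2473$)
$Q + D{\left(-12 \right)} \left(15 - -54\right) = - \frac{2349}{376} + \left(16 - 12\right) \left(15 - -54\right) = - \frac{2349}{376} + 4 \left(15 + 54\right) = - \frac{2349}{376} + 4 \cdot 69 = - \frac{2349}{376} + 276 = \frac{101427}{376}$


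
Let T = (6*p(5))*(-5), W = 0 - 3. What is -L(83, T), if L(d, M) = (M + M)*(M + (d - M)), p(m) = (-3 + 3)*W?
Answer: 0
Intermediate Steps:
W = -3
p(m) = 0 (p(m) = (-3 + 3)*(-3) = 0*(-3) = 0)
T = 0 (T = (6*0)*(-5) = 0*(-5) = 0)
L(d, M) = 2*M*d (L(d, M) = (2*M)*d = 2*M*d)
-L(83, T) = -2*0*83 = -1*0 = 0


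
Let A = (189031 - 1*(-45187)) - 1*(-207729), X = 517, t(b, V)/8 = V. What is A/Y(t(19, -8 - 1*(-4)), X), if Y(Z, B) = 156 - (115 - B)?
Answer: 441947/558 ≈ 792.02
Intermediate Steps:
t(b, V) = 8*V
Y(Z, B) = 41 + B (Y(Z, B) = 156 + (-115 + B) = 41 + B)
A = 441947 (A = (189031 + 45187) + 207729 = 234218 + 207729 = 441947)
A/Y(t(19, -8 - 1*(-4)), X) = 441947/(41 + 517) = 441947/558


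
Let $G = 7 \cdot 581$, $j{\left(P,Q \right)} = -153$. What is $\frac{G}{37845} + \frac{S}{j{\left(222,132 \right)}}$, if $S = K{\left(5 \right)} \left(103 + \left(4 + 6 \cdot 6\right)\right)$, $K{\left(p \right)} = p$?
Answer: $- \frac{2937436}{643365} \approx -4.5657$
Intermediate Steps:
$G = 4067$
$S = 715$ ($S = 5 \left(103 + \left(4 + 6 \cdot 6\right)\right) = 5 \left(103 + \left(4 + 36\right)\right) = 5 \left(103 + 40\right) = 5 \cdot 143 = 715$)
$\frac{G}{37845} + \frac{S}{j{\left(222,132 \right)}} = \frac{4067}{37845} + \frac{715}{-153} = 4067 \cdot \frac{1}{37845} + 715 \left(- \frac{1}{153}\right) = \frac{4067}{37845} - \frac{715}{153} = - \frac{2937436}{643365}$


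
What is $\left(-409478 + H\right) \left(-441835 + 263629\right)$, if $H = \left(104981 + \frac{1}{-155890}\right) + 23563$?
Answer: $\frac{557464025251269}{11135} \approx 5.0064 \cdot 10^{10}$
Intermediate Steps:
$H = \frac{20038724159}{155890}$ ($H = \left(104981 - \frac{1}{155890}\right) + 23563 = \frac{16365488089}{155890} + 23563 = \frac{20038724159}{155890} \approx 1.2854 \cdot 10^{5}$)
$\left(-409478 + H\right) \left(-441835 + 263629\right) = \left(-409478 + \frac{20038724159}{155890}\right) \left(-441835 + 263629\right) = \left(- \frac{43794801261}{155890}\right) \left(-178206\right) = \frac{557464025251269}{11135}$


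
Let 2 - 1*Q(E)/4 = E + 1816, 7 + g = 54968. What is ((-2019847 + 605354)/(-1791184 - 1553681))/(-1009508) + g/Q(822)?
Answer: -2441908731137287/468468251886480 ≈ -5.2125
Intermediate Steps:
g = 54961 (g = -7 + 54968 = 54961)
Q(E) = -7256 - 4*E (Q(E) = 8 - 4*(E + 1816) = 8 - 4*(1816 + E) = 8 + (-7264 - 4*E) = -7256 - 4*E)
((-2019847 + 605354)/(-1791184 - 1553681))/(-1009508) + g/Q(822) = ((-2019847 + 605354)/(-1791184 - 1553681))/(-1009508) + 54961/(-7256 - 4*822) = -1414493/(-3344865)*(-1/1009508) + 54961/(-7256 - 3288) = -1414493*(-1/3344865)*(-1/1009508) + 54961/(-10544) = (1414493/3344865)*(-1/1009508) + 54961*(-1/10544) = -74447/177719367180 - 54961/10544 = -2441908731137287/468468251886480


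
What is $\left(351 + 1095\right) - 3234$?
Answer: $-1788$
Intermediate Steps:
$\left(351 + 1095\right) - 3234 = 1446 - 3234 = -1788$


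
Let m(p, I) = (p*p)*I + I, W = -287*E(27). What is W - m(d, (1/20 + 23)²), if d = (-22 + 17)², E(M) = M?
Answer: -68068873/200 ≈ -3.4034e+5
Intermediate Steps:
d = 25 (d = (-5)² = 25)
W = -7749 (W = -287*27 = -7749)
m(p, I) = I + I*p² (m(p, I) = p²*I + I = I*p² + I = I + I*p²)
W - m(d, (1/20 + 23)²) = -7749 - (1/20 + 23)²*(1 + 25²) = -7749 - (1/20 + 23)²*(1 + 625) = -7749 - (461/20)²*626 = -7749 - 212521*626/400 = -7749 - 1*66519073/200 = -7749 - 66519073/200 = -68068873/200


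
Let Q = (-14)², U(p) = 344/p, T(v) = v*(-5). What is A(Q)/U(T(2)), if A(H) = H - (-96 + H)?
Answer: -120/43 ≈ -2.7907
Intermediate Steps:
T(v) = -5*v
Q = 196
A(H) = 96 (A(H) = H + (96 - H) = 96)
A(Q)/U(T(2)) = 96/((344/((-5*2)))) = 96/((344/(-10))) = 96/((344*(-⅒))) = 96/(-172/5) = 96*(-5/172) = -120/43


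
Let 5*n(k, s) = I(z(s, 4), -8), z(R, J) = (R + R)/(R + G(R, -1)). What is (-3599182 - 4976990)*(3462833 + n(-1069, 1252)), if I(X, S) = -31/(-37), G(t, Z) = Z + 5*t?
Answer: -5494102777687392/185 ≈ -2.9698e+13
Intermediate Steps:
z(R, J) = 2*R/(-1 + 6*R) (z(R, J) = (R + R)/(R + (-1 + 5*R)) = (2*R)/(-1 + 6*R) = 2*R/(-1 + 6*R))
I(X, S) = 31/37 (I(X, S) = -31*(-1/37) = 31/37)
n(k, s) = 31/185 (n(k, s) = (⅕)*(31/37) = 31/185)
(-3599182 - 4976990)*(3462833 + n(-1069, 1252)) = (-3599182 - 4976990)*(3462833 + 31/185) = -8576172*640624136/185 = -5494102777687392/185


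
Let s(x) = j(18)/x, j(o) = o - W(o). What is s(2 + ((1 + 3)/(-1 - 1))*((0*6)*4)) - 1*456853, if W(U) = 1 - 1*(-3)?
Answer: -456846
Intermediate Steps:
W(U) = 4 (W(U) = 1 + 3 = 4)
j(o) = -4 + o (j(o) = o - 1*4 = o - 4 = -4 + o)
s(x) = 14/x (s(x) = (-4 + 18)/x = 14/x)
s(2 + ((1 + 3)/(-1 - 1))*((0*6)*4)) - 1*456853 = 14/(2 + ((1 + 3)/(-1 - 1))*((0*6)*4)) - 1*456853 = 14/(2 + (4/(-2))*(0*4)) - 456853 = 14/(2 + (4*(-1/2))*0) - 456853 = 14/(2 - 2*0) - 456853 = 14/(2 + 0) - 456853 = 14/2 - 456853 = 14*(1/2) - 456853 = 7 - 456853 = -456846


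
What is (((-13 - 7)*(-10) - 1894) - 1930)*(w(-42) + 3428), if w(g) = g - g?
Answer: -12423072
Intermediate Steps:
w(g) = 0
(((-13 - 7)*(-10) - 1894) - 1930)*(w(-42) + 3428) = (((-13 - 7)*(-10) - 1894) - 1930)*(0 + 3428) = ((-20*(-10) - 1894) - 1930)*3428 = ((200 - 1894) - 1930)*3428 = (-1694 - 1930)*3428 = -3624*3428 = -12423072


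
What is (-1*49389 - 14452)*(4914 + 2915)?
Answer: -499811189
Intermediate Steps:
(-1*49389 - 14452)*(4914 + 2915) = (-49389 - 14452)*7829 = -63841*7829 = -499811189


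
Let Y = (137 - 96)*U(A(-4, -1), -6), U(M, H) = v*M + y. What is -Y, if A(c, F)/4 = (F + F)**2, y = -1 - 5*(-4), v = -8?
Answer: 4469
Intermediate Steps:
y = 19 (y = -1 + 20 = 19)
A(c, F) = 16*F**2 (A(c, F) = 4*(F + F)**2 = 4*(2*F)**2 = 4*(4*F**2) = 16*F**2)
U(M, H) = 19 - 8*M (U(M, H) = -8*M + 19 = 19 - 8*M)
Y = -4469 (Y = (137 - 96)*(19 - 128*(-1)**2) = 41*(19 - 128) = 41*(-109) = -4469)
-Y = -1*(-4469) = 4469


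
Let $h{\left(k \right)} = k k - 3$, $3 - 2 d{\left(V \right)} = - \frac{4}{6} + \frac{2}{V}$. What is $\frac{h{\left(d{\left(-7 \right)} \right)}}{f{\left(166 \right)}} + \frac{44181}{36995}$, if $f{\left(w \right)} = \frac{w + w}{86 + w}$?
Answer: $\frac{23108237}{12282340} \approx 1.8814$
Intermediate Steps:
$d{\left(V \right)} = \frac{11}{6} - \frac{1}{V}$ ($d{\left(V \right)} = \frac{3}{2} - \frac{- \frac{4}{6} + \frac{2}{V}}{2} = \frac{3}{2} - \frac{\left(-4\right) \frac{1}{6} + \frac{2}{V}}{2} = \frac{3}{2} - \frac{- \frac{2}{3} + \frac{2}{V}}{2} = \frac{3}{2} + \left(\frac{1}{3} - \frac{1}{V}\right) = \frac{11}{6} - \frac{1}{V}$)
$h{\left(k \right)} = -3 + k^{2}$ ($h{\left(k \right)} = k^{2} - 3 = -3 + k^{2}$)
$f{\left(w \right)} = \frac{2 w}{86 + w}$
$\frac{h{\left(d{\left(-7 \right)} \right)}}{f{\left(166 \right)}} + \frac{44181}{36995} = \frac{-3 + \left(\frac{11}{6} - \frac{1}{-7}\right)^{2}}{2 \cdot 166 \frac{1}{86 + 166}} + \frac{44181}{36995} = \frac{-3 + \left(\frac{11}{6} - - \frac{1}{7}\right)^{2}}{2 \cdot 166 \cdot \frac{1}{252}} + 44181 \cdot \frac{1}{36995} = \frac{-3 + \left(\frac{11}{6} + \frac{1}{7}\right)^{2}}{2 \cdot 166 \cdot \frac{1}{252}} + \frac{44181}{36995} = \frac{-3 + \left(\frac{83}{42}\right)^{2}}{\frac{83}{63}} + \frac{44181}{36995} = \left(-3 + \frac{6889}{1764}\right) \frac{63}{83} + \frac{44181}{36995} = \frac{1597}{1764} \cdot \frac{63}{83} + \frac{44181}{36995} = \frac{1597}{2324} + \frac{44181}{36995} = \frac{23108237}{12282340}$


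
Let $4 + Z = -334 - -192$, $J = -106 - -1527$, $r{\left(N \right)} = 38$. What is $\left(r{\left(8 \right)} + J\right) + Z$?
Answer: $1313$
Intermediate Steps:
$J = 1421$ ($J = -106 + 1527 = 1421$)
$Z = -146$ ($Z = -4 - 142 = -146$)
$\left(r{\left(8 \right)} + J\right) + Z = \left(38 + 1421\right) - 146 = 1459 - 146 = 1313$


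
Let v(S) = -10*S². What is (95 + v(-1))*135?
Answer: 11475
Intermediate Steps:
(95 + v(-1))*135 = (95 - 10*(-1)²)*135 = (95 - 10*1)*135 = (95 - 10)*135 = 85*135 = 11475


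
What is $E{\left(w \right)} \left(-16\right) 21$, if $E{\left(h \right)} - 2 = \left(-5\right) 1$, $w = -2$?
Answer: $1008$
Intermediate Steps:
$E{\left(h \right)} = -3$ ($E{\left(h \right)} = 2 - 5 = -3$)
$E{\left(w \right)} \left(-16\right) 21 = \left(-3\right) \left(-16\right) 21 = 48 \cdot 21 = 1008$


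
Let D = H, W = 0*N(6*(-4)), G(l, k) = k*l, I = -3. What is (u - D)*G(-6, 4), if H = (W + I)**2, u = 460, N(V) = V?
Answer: -10824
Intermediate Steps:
W = 0 (W = 0*(6*(-4)) = 0*(-24) = 0)
H = 9 (H = (0 - 3)**2 = (-3)**2 = 9)
D = 9
(u - D)*G(-6, 4) = (460 - 1*9)*(4*(-6)) = (460 - 9)*(-24) = 451*(-24) = -10824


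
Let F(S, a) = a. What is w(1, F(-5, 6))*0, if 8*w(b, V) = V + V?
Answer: 0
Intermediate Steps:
w(b, V) = V/4 (w(b, V) = (V + V)/8 = (2*V)/8 = V/4)
w(1, F(-5, 6))*0 = ((1/4)*6)*0 = (3/2)*0 = 0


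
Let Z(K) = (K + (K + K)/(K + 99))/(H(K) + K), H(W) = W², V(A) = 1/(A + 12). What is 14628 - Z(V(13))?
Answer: 470814489/32188 ≈ 14627.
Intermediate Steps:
V(A) = 1/(12 + A)
Z(K) = (K + 2*K/(99 + K))/(K + K²) (Z(K) = (K + (K + K)/(K + 99))/(K² + K) = (K + (2*K)/(99 + K))/(K + K²) = (K + 2*K/(99 + K))/(K + K²))
14628 - Z(V(13)) = 14628 - (101 + 1/(12 + 13))/(99 + (1/(12 + 13))² + 100/(12 + 13)) = 14628 - (101 + 1/25)/(99 + (1/25)² + 100/25) = 14628 - (101 + 1/25)/(99 + (1/25)² + 100*(1/25)) = 14628 - 2526/((99 + 1/625 + 4)*25) = 14628 - 2526/(64376/625*25) = 14628 - 625*2526/(64376*25) = 14628 - 1*31575/32188 = 14628 - 31575/32188 = 470814489/32188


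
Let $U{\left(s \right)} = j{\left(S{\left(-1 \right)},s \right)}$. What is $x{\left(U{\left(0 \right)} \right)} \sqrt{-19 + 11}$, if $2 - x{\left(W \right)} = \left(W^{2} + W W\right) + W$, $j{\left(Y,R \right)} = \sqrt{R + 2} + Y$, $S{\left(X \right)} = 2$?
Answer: $i \left(-36 - 24 \sqrt{2}\right) \approx - 69.941 i$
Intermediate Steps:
$j{\left(Y,R \right)} = Y + \sqrt{2 + R}$ ($j{\left(Y,R \right)} = \sqrt{2 + R} + Y = Y + \sqrt{2 + R}$)
$U{\left(s \right)} = 2 + \sqrt{2 + s}$
$x{\left(W \right)} = 2 - W - 2 W^{2}$ ($x{\left(W \right)} = 2 - \left(\left(W^{2} + W W\right) + W\right) = 2 - \left(\left(W^{2} + W^{2}\right) + W\right) = 2 - \left(2 W^{2} + W\right) = 2 - \left(W + 2 W^{2}\right) = 2 - W - 2 W^{2}$)
$x{\left(U{\left(0 \right)} \right)} \sqrt{-19 + 11} = \left(2 - \left(2 + \sqrt{2 + 0}\right) - 2 \left(2 + \sqrt{2 + 0}\right)^{2}\right) \sqrt{-19 + 11} = \left(2 - \left(2 + \sqrt{2}\right) - 2 \left(2 + \sqrt{2}\right)^{2}\right) \sqrt{-8} = \left(2 - \left(2 + \sqrt{2}\right) - 2 \left(2 + \sqrt{2}\right)^{2}\right) 2 i \sqrt{2} = \left(- \sqrt{2} - 2 \left(2 + \sqrt{2}\right)^{2}\right) 2 i \sqrt{2} = 2 i \sqrt{2} \left(- \sqrt{2} - 2 \left(2 + \sqrt{2}\right)^{2}\right)$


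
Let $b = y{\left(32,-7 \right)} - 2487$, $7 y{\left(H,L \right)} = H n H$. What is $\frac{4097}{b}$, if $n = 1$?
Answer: $- \frac{28679}{16385} \approx -1.7503$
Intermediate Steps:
$y{\left(H,L \right)} = \frac{H^{2}}{7}$ ($y{\left(H,L \right)} = \frac{H 1 H}{7} = \frac{H H}{7} = \frac{H^{2}}{7}$)
$b = - \frac{16385}{7}$ ($b = \frac{32^{2}}{7} - 2487 = \frac{1}{7} \cdot 1024 - 2487 = \frac{1024}{7} - 2487 = - \frac{16385}{7} \approx -2340.7$)
$\frac{4097}{b} = \frac{4097}{- \frac{16385}{7}} = 4097 \left(- \frac{7}{16385}\right) = - \frac{28679}{16385}$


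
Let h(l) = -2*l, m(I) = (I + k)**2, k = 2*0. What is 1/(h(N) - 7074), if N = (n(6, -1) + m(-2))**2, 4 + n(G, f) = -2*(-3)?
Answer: -1/7146 ≈ -0.00013994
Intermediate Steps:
n(G, f) = 2 (n(G, f) = -4 - 2*(-3) = -4 + 6 = 2)
k = 0
m(I) = I**2 (m(I) = (I + 0)**2 = I**2)
N = 36 (N = (2 + (-2)**2)**2 = (2 + 4)**2 = 6**2 = 36)
1/(h(N) - 7074) = 1/(-2*36 - 7074) = 1/(-72 - 7074) = 1/(-7146) = -1/7146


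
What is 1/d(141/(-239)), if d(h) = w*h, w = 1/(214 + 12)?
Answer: -54014/141 ≈ -383.08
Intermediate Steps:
w = 1/226 ≈ 0.0044248
d(h) = h/226
1/d(141/(-239)) = 1/((141/(-239))/226) = 1/((141*(-1/239))/226) = 1/((1/226)*(-141/239)) = 1/(-141/54014) = -54014/141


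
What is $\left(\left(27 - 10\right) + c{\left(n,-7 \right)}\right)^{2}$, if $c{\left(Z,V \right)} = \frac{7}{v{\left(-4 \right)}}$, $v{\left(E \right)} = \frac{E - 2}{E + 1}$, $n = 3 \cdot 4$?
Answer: $\frac{1681}{4} \approx 420.25$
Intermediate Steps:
$n = 12$
$v{\left(E \right)} = \frac{-2 + E}{1 + E}$
$c{\left(Z,V \right)} = \frac{7}{2}$ ($c{\left(Z,V \right)} = \frac{7}{\frac{1}{1 - 4} \left(-2 - 4\right)} = \frac{7}{\frac{1}{-3} \left(-6\right)} = \frac{7}{\left(- \frac{1}{3}\right) \left(-6\right)} = \frac{7}{2}$)
$\left(\left(27 - 10\right) + c{\left(n,-7 \right)}\right)^{2} = \left(\left(27 - 10\right) + \frac{7}{2}\right)^{2} = \left(17 + \frac{7}{2}\right)^{2} = \left(\frac{41}{2}\right)^{2} = \frac{1681}{4}$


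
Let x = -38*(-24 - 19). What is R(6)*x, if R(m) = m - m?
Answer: 0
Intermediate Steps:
R(m) = 0
x = 1634 (x = -38*(-43) = 1634)
R(6)*x = 0*1634 = 0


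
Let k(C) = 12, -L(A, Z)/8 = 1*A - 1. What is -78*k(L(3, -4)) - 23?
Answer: -959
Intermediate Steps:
L(A, Z) = 8 - 8*A (L(A, Z) = -8*(1*A - 1) = -8*(A - 1) = -8*(-1 + A) = 8 - 8*A)
-78*k(L(3, -4)) - 23 = -78*12 - 23 = -936 - 23 = -959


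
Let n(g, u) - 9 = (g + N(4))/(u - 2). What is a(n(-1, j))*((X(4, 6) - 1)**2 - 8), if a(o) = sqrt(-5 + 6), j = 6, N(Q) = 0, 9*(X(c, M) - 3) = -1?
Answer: -359/81 ≈ -4.4321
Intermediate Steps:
X(c, M) = 26/9 (X(c, M) = 3 + (1/9)*(-1) = 3 - 1/9 = 26/9)
n(g, u) = 9 + g/(-2 + u) (n(g, u) = 9 + (g + 0)/(u - 2) = 9 + g/(-2 + u))
a(o) = 1 (a(o) = sqrt(1) = 1)
a(n(-1, j))*((X(4, 6) - 1)**2 - 8) = 1*((26/9 - 1)**2 - 8) = 1*((17/9)**2 - 8) = 1*(289/81 - 8) = 1*(-359/81) = -359/81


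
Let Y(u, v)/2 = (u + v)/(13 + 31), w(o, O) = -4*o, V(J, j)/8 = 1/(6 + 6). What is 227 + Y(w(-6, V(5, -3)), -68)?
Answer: 225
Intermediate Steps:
V(J, j) = 2/3 (V(J, j) = 8/(6 + 6) = 8/12 = 8*(1/12) = 2/3)
Y(u, v) = u/22 + v/22 (Y(u, v) = 2*((u + v)/(13 + 31)) = 2*((u + v)/44) = 2*((u + v)*(1/44)) = 2*(u/44 + v/44) = u/22 + v/22)
227 + Y(w(-6, V(5, -3)), -68) = 227 + ((-4*(-6))/22 + (1/22)*(-68)) = 227 + ((1/22)*24 - 34/11) = 227 + (12/11 - 34/11) = 227 - 2 = 225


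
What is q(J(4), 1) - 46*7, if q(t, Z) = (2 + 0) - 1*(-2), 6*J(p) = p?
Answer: -318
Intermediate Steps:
J(p) = p/6
q(t, Z) = 4 (q(t, Z) = 2 + 2 = 4)
q(J(4), 1) - 46*7 = 4 - 46*7 = 4 - 322 = -318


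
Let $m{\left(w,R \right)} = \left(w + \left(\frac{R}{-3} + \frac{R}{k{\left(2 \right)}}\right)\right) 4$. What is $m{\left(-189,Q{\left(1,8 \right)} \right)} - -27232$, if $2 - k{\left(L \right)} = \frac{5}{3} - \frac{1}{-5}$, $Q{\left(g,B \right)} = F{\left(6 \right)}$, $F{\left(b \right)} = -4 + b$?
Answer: $\frac{79600}{3} \approx 26533.0$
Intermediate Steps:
$Q{\left(g,B \right)} = 2$ ($Q{\left(g,B \right)} = -4 + 6 = 2$)
$k{\left(L \right)} = \frac{2}{15}$ ($k{\left(L \right)} = 2 - \left(\frac{5}{3} - \frac{1}{-5}\right) = 2 - \left(5 \cdot \frac{1}{3} - - \frac{1}{5}\right) = 2 - \left(\frac{5}{3} + \frac{1}{5}\right) = 2 - \frac{28}{15} = \frac{2}{15}$)
$m{\left(w,R \right)} = 4 w + \frac{86 R}{3}$ ($m{\left(w,R \right)} = \left(w + \left(\frac{R}{-3} + \frac{R}{\frac{2}{15}}\right)\right) 4 = \left(w + \left(R \left(- \frac{1}{3}\right) + R \frac{15}{2}\right)\right) 4 = \left(w + \left(- \frac{R}{3} + \frac{15 R}{2}\right)\right) 4 = \left(w + \frac{43 R}{6}\right) 4 = 4 w + \frac{86 R}{3}$)
$m{\left(-189,Q{\left(1,8 \right)} \right)} - -27232 = \left(4 \left(-189\right) + \frac{86}{3} \cdot 2\right) - -27232 = \left(-756 + \frac{172}{3}\right) + 27232 = - \frac{2096}{3} + 27232 = \frac{79600}{3}$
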